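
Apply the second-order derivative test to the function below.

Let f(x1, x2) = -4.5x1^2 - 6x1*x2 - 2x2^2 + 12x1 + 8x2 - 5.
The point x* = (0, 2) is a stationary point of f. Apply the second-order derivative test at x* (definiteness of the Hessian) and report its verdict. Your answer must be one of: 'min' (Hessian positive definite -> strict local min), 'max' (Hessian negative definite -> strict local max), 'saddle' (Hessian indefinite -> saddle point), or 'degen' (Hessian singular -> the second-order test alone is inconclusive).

Compute the Hessian H = grad^2 f:
  H = [[-9, -6], [-6, -4]]
Verify stationarity: grad f(x*) = H x* + g = (0, 0).
Eigenvalues of H: -13, 0.
H has a zero eigenvalue (singular; negative semidefinite but not definite), so H is neither positive definite, negative definite, nor indefinite. The second-order test alone is inconclusive -> degen.
(Indeed, f is constant along the null direction of H through x*, so x* is not a strict local extremum.)

degen


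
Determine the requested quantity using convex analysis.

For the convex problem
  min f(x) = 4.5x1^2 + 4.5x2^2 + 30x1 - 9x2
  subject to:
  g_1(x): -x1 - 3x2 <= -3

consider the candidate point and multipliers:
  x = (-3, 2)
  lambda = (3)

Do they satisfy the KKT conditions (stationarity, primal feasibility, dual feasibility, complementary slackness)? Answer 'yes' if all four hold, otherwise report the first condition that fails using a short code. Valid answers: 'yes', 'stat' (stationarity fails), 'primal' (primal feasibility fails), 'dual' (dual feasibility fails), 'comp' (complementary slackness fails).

Gradient of f: grad f(x) = Q x + c = (3, 9)
Constraint values g_i(x) = a_i^T x - b_i:
  g_1((-3, 2)) = 0
Stationarity residual: grad f(x) + sum_i lambda_i a_i = (0, 0)
  -> stationarity OK
Primal feasibility (all g_i <= 0): OK
Dual feasibility (all lambda_i >= 0): OK
Complementary slackness (lambda_i * g_i(x) = 0 for all i): OK

Verdict: yes, KKT holds.

yes


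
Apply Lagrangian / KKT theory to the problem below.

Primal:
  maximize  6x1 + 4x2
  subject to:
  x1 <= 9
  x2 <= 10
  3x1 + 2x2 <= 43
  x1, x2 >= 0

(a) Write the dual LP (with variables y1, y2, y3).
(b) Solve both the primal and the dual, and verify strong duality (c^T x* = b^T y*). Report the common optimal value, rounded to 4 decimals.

The standard primal-dual pair for 'max c^T x s.t. A x <= b, x >= 0' is:
  Dual:  min b^T y  s.t.  A^T y >= c,  y >= 0.

So the dual LP is:
  minimize  9y1 + 10y2 + 43y3
  subject to:
    y1 + 3y3 >= 6
    y2 + 2y3 >= 4
    y1, y2, y3 >= 0

Solving the primal: x* = (7.6667, 10).
  primal value c^T x* = 86.
Solving the dual: y* = (0, 0, 2).
  dual value b^T y* = 86.
Strong duality: c^T x* = b^T y*. Confirmed.

86


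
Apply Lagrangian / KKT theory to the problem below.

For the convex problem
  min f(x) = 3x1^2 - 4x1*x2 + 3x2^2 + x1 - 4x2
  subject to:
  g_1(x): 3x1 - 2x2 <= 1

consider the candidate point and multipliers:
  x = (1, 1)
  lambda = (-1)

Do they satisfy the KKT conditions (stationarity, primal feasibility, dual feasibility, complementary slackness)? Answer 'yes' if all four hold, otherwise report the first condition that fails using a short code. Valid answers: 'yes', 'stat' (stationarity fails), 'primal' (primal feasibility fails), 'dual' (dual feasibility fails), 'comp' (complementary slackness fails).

Gradient of f: grad f(x) = Q x + c = (3, -2)
Constraint values g_i(x) = a_i^T x - b_i:
  g_1((1, 1)) = 0
Stationarity residual: grad f(x) + sum_i lambda_i a_i = (0, 0)
  -> stationarity OK
Primal feasibility (all g_i <= 0): OK
Dual feasibility (all lambda_i >= 0): FAILS
Complementary slackness (lambda_i * g_i(x) = 0 for all i): OK

Verdict: the first failing condition is dual_feasibility -> dual.

dual


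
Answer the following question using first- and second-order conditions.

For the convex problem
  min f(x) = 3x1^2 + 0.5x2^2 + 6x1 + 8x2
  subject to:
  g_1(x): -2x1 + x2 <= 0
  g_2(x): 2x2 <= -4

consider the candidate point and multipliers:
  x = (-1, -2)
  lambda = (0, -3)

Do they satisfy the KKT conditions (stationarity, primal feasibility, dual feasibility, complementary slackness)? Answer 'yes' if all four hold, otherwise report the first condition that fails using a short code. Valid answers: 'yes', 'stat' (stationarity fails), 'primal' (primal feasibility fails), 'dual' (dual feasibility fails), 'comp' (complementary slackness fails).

Gradient of f: grad f(x) = Q x + c = (0, 6)
Constraint values g_i(x) = a_i^T x - b_i:
  g_1((-1, -2)) = 0
  g_2((-1, -2)) = 0
Stationarity residual: grad f(x) + sum_i lambda_i a_i = (0, 0)
  -> stationarity OK
Primal feasibility (all g_i <= 0): OK
Dual feasibility (all lambda_i >= 0): FAILS
Complementary slackness (lambda_i * g_i(x) = 0 for all i): OK

Verdict: the first failing condition is dual_feasibility -> dual.

dual


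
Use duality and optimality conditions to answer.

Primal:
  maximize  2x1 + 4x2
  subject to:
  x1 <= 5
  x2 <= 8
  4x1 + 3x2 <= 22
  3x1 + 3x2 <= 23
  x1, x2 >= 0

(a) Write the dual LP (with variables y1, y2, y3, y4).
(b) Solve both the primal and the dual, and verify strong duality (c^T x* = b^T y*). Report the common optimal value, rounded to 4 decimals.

The standard primal-dual pair for 'max c^T x s.t. A x <= b, x >= 0' is:
  Dual:  min b^T y  s.t.  A^T y >= c,  y >= 0.

So the dual LP is:
  minimize  5y1 + 8y2 + 22y3 + 23y4
  subject to:
    y1 + 4y3 + 3y4 >= 2
    y2 + 3y3 + 3y4 >= 4
    y1, y2, y3, y4 >= 0

Solving the primal: x* = (0, 7.3333).
  primal value c^T x* = 29.3333.
Solving the dual: y* = (0, 0, 1.3333, 0).
  dual value b^T y* = 29.3333.
Strong duality: c^T x* = b^T y*. Confirmed.

29.3333


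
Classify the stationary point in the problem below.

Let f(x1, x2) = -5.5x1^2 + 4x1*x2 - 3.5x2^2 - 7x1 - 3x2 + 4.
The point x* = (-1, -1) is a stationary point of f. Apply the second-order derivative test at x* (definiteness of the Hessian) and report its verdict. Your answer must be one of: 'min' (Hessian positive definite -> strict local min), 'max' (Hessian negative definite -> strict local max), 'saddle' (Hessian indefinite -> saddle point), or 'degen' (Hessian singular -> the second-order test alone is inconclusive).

Compute the Hessian H = grad^2 f:
  H = [[-11, 4], [4, -7]]
Verify stationarity: grad f(x*) = H x* + g = (0, 0).
Eigenvalues of H: -13.4721, -4.5279.
Both eigenvalues < 0, so H is negative definite -> x* is a strict local max.

max


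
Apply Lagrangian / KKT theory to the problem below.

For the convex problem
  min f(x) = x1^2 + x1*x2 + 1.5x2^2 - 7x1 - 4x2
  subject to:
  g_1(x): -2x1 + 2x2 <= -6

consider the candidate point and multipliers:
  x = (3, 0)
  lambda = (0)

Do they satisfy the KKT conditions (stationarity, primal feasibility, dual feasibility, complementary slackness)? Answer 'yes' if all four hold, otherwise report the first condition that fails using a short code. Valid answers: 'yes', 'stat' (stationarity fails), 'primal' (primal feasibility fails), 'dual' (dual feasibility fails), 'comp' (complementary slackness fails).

Gradient of f: grad f(x) = Q x + c = (-1, -1)
Constraint values g_i(x) = a_i^T x - b_i:
  g_1((3, 0)) = 0
Stationarity residual: grad f(x) + sum_i lambda_i a_i = (-1, -1)
  -> stationarity FAILS
Primal feasibility (all g_i <= 0): OK
Dual feasibility (all lambda_i >= 0): OK
Complementary slackness (lambda_i * g_i(x) = 0 for all i): OK

Verdict: the first failing condition is stationarity -> stat.

stat


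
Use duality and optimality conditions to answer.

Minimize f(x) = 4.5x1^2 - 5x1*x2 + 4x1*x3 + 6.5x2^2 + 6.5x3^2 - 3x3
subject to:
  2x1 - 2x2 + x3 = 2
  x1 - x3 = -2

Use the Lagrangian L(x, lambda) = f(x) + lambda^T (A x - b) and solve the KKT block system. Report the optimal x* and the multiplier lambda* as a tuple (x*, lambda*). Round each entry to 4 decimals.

Form the Lagrangian:
  L(x, lambda) = (1/2) x^T Q x + c^T x + lambda^T (A x - b)
Stationarity (grad_x L = 0): Q x + c + A^T lambda = 0.
Primal feasibility: A x = b.

This gives the KKT block system:
  [ Q   A^T ] [ x     ]   [-c ]
  [ A    0  ] [ lambda ] = [ b ]

Solving the linear system:
  x*      = (-0.7006, -1.0508, 1.2994)
  lambda* = (-5.0791, 6.0113)
  f(x*)   = 9.1412

x* = (-0.7006, -1.0508, 1.2994), lambda* = (-5.0791, 6.0113)


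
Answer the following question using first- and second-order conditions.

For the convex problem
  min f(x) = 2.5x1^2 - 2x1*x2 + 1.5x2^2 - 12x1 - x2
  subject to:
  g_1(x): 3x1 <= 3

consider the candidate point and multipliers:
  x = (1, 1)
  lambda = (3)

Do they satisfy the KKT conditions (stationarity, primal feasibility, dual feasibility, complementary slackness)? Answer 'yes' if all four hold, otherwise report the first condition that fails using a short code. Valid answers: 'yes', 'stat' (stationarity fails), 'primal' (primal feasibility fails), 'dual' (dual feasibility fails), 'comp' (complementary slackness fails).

Gradient of f: grad f(x) = Q x + c = (-9, 0)
Constraint values g_i(x) = a_i^T x - b_i:
  g_1((1, 1)) = 0
Stationarity residual: grad f(x) + sum_i lambda_i a_i = (0, 0)
  -> stationarity OK
Primal feasibility (all g_i <= 0): OK
Dual feasibility (all lambda_i >= 0): OK
Complementary slackness (lambda_i * g_i(x) = 0 for all i): OK

Verdict: yes, KKT holds.

yes


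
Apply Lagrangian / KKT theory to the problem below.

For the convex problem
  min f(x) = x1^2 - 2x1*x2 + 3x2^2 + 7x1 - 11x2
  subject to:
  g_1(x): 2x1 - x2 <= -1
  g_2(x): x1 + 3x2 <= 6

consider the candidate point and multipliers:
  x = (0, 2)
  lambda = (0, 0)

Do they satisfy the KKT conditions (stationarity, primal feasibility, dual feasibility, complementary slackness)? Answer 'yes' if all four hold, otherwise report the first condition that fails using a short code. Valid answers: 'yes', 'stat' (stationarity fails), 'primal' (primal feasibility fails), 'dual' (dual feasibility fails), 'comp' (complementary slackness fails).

Gradient of f: grad f(x) = Q x + c = (3, 1)
Constraint values g_i(x) = a_i^T x - b_i:
  g_1((0, 2)) = -1
  g_2((0, 2)) = 0
Stationarity residual: grad f(x) + sum_i lambda_i a_i = (3, 1)
  -> stationarity FAILS
Primal feasibility (all g_i <= 0): OK
Dual feasibility (all lambda_i >= 0): OK
Complementary slackness (lambda_i * g_i(x) = 0 for all i): OK

Verdict: the first failing condition is stationarity -> stat.

stat


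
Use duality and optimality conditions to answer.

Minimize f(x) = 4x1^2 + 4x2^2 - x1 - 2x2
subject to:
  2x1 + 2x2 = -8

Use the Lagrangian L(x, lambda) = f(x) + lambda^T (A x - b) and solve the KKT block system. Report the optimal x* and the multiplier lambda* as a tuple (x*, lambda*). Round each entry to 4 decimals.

Form the Lagrangian:
  L(x, lambda) = (1/2) x^T Q x + c^T x + lambda^T (A x - b)
Stationarity (grad_x L = 0): Q x + c + A^T lambda = 0.
Primal feasibility: A x = b.

This gives the KKT block system:
  [ Q   A^T ] [ x     ]   [-c ]
  [ A    0  ] [ lambda ] = [ b ]

Solving the linear system:
  x*      = (-2.0625, -1.9375)
  lambda* = (8.75)
  f(x*)   = 37.9688

x* = (-2.0625, -1.9375), lambda* = (8.75)


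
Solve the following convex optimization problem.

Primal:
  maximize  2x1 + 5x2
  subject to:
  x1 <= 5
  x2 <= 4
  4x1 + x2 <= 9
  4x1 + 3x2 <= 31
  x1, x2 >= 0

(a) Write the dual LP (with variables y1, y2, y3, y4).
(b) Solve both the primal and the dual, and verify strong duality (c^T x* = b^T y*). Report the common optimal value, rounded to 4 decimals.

The standard primal-dual pair for 'max c^T x s.t. A x <= b, x >= 0' is:
  Dual:  min b^T y  s.t.  A^T y >= c,  y >= 0.

So the dual LP is:
  minimize  5y1 + 4y2 + 9y3 + 31y4
  subject to:
    y1 + 4y3 + 4y4 >= 2
    y2 + y3 + 3y4 >= 5
    y1, y2, y3, y4 >= 0

Solving the primal: x* = (1.25, 4).
  primal value c^T x* = 22.5.
Solving the dual: y* = (0, 4.5, 0.5, 0).
  dual value b^T y* = 22.5.
Strong duality: c^T x* = b^T y*. Confirmed.

22.5


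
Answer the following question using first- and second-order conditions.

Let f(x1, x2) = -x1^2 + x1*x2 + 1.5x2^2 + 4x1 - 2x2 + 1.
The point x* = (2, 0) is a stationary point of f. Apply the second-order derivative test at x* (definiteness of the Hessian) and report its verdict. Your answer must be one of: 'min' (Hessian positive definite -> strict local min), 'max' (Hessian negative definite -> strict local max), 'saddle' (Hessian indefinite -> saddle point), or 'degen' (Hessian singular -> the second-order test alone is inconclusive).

Compute the Hessian H = grad^2 f:
  H = [[-2, 1], [1, 3]]
Verify stationarity: grad f(x*) = H x* + g = (0, 0).
Eigenvalues of H: -2.1926, 3.1926.
Eigenvalues have mixed signs, so H is indefinite -> x* is a saddle point.

saddle


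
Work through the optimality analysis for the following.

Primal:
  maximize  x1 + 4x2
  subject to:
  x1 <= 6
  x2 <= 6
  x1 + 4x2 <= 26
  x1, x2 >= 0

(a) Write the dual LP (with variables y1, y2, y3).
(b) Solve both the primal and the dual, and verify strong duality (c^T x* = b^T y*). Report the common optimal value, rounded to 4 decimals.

The standard primal-dual pair for 'max c^T x s.t. A x <= b, x >= 0' is:
  Dual:  min b^T y  s.t.  A^T y >= c,  y >= 0.

So the dual LP is:
  minimize  6y1 + 6y2 + 26y3
  subject to:
    y1 + y3 >= 1
    y2 + 4y3 >= 4
    y1, y2, y3 >= 0

Solving the primal: x* = (2, 6).
  primal value c^T x* = 26.
Solving the dual: y* = (0, 0, 1).
  dual value b^T y* = 26.
Strong duality: c^T x* = b^T y*. Confirmed.

26


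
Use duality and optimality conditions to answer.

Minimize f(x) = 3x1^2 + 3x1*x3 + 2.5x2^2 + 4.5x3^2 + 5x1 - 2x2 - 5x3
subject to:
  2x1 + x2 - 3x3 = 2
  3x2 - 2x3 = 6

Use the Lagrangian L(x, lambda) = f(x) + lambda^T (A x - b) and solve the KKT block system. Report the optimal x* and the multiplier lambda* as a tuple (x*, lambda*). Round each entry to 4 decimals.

Form the Lagrangian:
  L(x, lambda) = (1/2) x^T Q x + c^T x + lambda^T (A x - b)
Stationarity (grad_x L = 0): Q x + c + A^T lambda = 0.
Primal feasibility: A x = b.

This gives the KKT block system:
  [ Q   A^T ] [ x     ]   [-c ]
  [ A    0  ] [ lambda ] = [ b ]

Solving the linear system:
  x*      = (-0.2726, 1.8442, -0.2337)
  lambda* = (-1.3316, -1.9632)
  f(x*)   = 5.2795

x* = (-0.2726, 1.8442, -0.2337), lambda* = (-1.3316, -1.9632)


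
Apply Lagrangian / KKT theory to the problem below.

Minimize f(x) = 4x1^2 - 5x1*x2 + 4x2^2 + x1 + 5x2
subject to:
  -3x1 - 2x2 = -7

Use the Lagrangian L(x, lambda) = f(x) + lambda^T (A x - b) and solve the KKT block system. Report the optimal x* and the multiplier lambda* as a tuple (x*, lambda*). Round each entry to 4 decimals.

Form the Lagrangian:
  L(x, lambda) = (1/2) x^T Q x + c^T x + lambda^T (A x - b)
Stationarity (grad_x L = 0): Q x + c + A^T lambda = 0.
Primal feasibility: A x = b.

This gives the KKT block system:
  [ Q   A^T ] [ x     ]   [-c ]
  [ A    0  ] [ lambda ] = [ b ]

Solving the linear system:
  x*      = (1.6098, 1.0854)
  lambda* = (2.8171)
  f(x*)   = 13.378

x* = (1.6098, 1.0854), lambda* = (2.8171)


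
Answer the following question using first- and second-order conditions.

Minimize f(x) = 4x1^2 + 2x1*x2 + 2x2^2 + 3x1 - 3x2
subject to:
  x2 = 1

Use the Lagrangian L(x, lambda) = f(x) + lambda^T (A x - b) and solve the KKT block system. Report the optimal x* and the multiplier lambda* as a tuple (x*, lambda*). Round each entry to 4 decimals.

Form the Lagrangian:
  L(x, lambda) = (1/2) x^T Q x + c^T x + lambda^T (A x - b)
Stationarity (grad_x L = 0): Q x + c + A^T lambda = 0.
Primal feasibility: A x = b.

This gives the KKT block system:
  [ Q   A^T ] [ x     ]   [-c ]
  [ A    0  ] [ lambda ] = [ b ]

Solving the linear system:
  x*      = (-0.625, 1)
  lambda* = (0.25)
  f(x*)   = -2.5625

x* = (-0.625, 1), lambda* = (0.25)


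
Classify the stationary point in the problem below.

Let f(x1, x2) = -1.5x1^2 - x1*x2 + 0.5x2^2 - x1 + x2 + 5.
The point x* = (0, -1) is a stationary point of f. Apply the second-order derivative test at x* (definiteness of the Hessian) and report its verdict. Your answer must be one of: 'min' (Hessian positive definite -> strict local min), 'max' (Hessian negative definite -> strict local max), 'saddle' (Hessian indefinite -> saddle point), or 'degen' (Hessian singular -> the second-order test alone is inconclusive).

Compute the Hessian H = grad^2 f:
  H = [[-3, -1], [-1, 1]]
Verify stationarity: grad f(x*) = H x* + g = (0, 0).
Eigenvalues of H: -3.2361, 1.2361.
Eigenvalues have mixed signs, so H is indefinite -> x* is a saddle point.

saddle


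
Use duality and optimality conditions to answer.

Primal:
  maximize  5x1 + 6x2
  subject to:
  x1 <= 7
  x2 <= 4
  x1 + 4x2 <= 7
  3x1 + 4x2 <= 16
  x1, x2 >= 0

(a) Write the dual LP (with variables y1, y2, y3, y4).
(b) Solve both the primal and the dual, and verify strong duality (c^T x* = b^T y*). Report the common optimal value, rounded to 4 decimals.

The standard primal-dual pair for 'max c^T x s.t. A x <= b, x >= 0' is:
  Dual:  min b^T y  s.t.  A^T y >= c,  y >= 0.

So the dual LP is:
  minimize  7y1 + 4y2 + 7y3 + 16y4
  subject to:
    y1 + y3 + 3y4 >= 5
    y2 + 4y3 + 4y4 >= 6
    y1, y2, y3, y4 >= 0

Solving the primal: x* = (5.3333, 0).
  primal value c^T x* = 26.6667.
Solving the dual: y* = (0, 0, 0, 1.6667).
  dual value b^T y* = 26.6667.
Strong duality: c^T x* = b^T y*. Confirmed.

26.6667


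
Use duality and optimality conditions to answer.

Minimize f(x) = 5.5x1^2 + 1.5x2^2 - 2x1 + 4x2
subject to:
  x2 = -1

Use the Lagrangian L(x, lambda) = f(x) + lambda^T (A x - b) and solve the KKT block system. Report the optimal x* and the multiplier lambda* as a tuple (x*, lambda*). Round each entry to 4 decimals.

Form the Lagrangian:
  L(x, lambda) = (1/2) x^T Q x + c^T x + lambda^T (A x - b)
Stationarity (grad_x L = 0): Q x + c + A^T lambda = 0.
Primal feasibility: A x = b.

This gives the KKT block system:
  [ Q   A^T ] [ x     ]   [-c ]
  [ A    0  ] [ lambda ] = [ b ]

Solving the linear system:
  x*      = (0.1818, -1)
  lambda* = (-1)
  f(x*)   = -2.6818

x* = (0.1818, -1), lambda* = (-1)


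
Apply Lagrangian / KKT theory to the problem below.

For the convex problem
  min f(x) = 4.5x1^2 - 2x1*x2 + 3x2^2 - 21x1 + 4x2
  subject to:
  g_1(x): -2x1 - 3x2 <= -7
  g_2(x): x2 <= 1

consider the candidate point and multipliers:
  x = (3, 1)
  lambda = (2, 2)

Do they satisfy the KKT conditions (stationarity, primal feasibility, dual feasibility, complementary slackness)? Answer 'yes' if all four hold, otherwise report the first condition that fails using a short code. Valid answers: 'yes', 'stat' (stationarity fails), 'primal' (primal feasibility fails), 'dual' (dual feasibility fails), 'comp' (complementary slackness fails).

Gradient of f: grad f(x) = Q x + c = (4, 4)
Constraint values g_i(x) = a_i^T x - b_i:
  g_1((3, 1)) = -2
  g_2((3, 1)) = 0
Stationarity residual: grad f(x) + sum_i lambda_i a_i = (0, 0)
  -> stationarity OK
Primal feasibility (all g_i <= 0): OK
Dual feasibility (all lambda_i >= 0): OK
Complementary slackness (lambda_i * g_i(x) = 0 for all i): FAILS

Verdict: the first failing condition is complementary_slackness -> comp.

comp


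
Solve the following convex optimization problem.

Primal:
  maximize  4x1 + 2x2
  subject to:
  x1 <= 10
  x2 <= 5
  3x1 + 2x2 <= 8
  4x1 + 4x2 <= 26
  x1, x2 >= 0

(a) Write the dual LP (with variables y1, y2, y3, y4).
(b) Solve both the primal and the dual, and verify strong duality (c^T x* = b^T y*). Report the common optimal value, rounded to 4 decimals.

The standard primal-dual pair for 'max c^T x s.t. A x <= b, x >= 0' is:
  Dual:  min b^T y  s.t.  A^T y >= c,  y >= 0.

So the dual LP is:
  minimize  10y1 + 5y2 + 8y3 + 26y4
  subject to:
    y1 + 3y3 + 4y4 >= 4
    y2 + 2y3 + 4y4 >= 2
    y1, y2, y3, y4 >= 0

Solving the primal: x* = (2.6667, 0).
  primal value c^T x* = 10.6667.
Solving the dual: y* = (0, 0, 1.3333, 0).
  dual value b^T y* = 10.6667.
Strong duality: c^T x* = b^T y*. Confirmed.

10.6667


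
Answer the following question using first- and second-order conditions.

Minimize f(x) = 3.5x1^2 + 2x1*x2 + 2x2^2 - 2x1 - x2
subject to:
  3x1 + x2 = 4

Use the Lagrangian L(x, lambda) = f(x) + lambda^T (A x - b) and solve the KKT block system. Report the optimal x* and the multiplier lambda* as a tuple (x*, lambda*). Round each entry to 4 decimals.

Form the Lagrangian:
  L(x, lambda) = (1/2) x^T Q x + c^T x + lambda^T (A x - b)
Stationarity (grad_x L = 0): Q x + c + A^T lambda = 0.
Primal feasibility: A x = b.

This gives the KKT block system:
  [ Q   A^T ] [ x     ]   [-c ]
  [ A    0  ] [ lambda ] = [ b ]

Solving the linear system:
  x*      = (1.2581, 0.2258)
  lambda* = (-2.4194)
  f(x*)   = 3.4677

x* = (1.2581, 0.2258), lambda* = (-2.4194)


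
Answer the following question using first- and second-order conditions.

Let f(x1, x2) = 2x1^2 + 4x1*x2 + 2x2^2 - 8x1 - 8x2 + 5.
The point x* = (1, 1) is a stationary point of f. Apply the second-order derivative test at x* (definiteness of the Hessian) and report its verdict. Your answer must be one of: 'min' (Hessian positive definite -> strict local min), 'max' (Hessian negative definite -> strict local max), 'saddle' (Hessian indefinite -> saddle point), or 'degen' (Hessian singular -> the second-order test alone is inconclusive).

Compute the Hessian H = grad^2 f:
  H = [[4, 4], [4, 4]]
Verify stationarity: grad f(x*) = H x* + g = (0, 0).
Eigenvalues of H: 0, 8.
H has a zero eigenvalue (singular; positive semidefinite but not definite), so H is neither positive definite, negative definite, nor indefinite. The second-order test alone is inconclusive -> degen.
(Indeed, f is constant along the null direction of H through x*, so x* is not a strict local extremum.)

degen


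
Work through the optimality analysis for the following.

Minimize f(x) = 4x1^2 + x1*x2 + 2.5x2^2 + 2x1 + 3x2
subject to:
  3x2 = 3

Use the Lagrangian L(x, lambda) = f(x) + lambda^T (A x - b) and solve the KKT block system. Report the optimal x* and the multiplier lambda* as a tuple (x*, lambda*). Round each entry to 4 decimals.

Form the Lagrangian:
  L(x, lambda) = (1/2) x^T Q x + c^T x + lambda^T (A x - b)
Stationarity (grad_x L = 0): Q x + c + A^T lambda = 0.
Primal feasibility: A x = b.

This gives the KKT block system:
  [ Q   A^T ] [ x     ]   [-c ]
  [ A    0  ] [ lambda ] = [ b ]

Solving the linear system:
  x*      = (-0.375, 1)
  lambda* = (-2.5417)
  f(x*)   = 4.9375

x* = (-0.375, 1), lambda* = (-2.5417)


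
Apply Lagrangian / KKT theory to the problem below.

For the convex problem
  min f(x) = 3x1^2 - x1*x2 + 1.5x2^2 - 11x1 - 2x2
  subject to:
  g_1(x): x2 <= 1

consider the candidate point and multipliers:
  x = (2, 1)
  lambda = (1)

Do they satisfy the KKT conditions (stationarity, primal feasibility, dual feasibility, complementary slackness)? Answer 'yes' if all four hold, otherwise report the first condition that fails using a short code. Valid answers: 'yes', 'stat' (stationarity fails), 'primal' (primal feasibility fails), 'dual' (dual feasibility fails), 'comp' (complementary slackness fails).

Gradient of f: grad f(x) = Q x + c = (0, -1)
Constraint values g_i(x) = a_i^T x - b_i:
  g_1((2, 1)) = 0
Stationarity residual: grad f(x) + sum_i lambda_i a_i = (0, 0)
  -> stationarity OK
Primal feasibility (all g_i <= 0): OK
Dual feasibility (all lambda_i >= 0): OK
Complementary slackness (lambda_i * g_i(x) = 0 for all i): OK

Verdict: yes, KKT holds.

yes


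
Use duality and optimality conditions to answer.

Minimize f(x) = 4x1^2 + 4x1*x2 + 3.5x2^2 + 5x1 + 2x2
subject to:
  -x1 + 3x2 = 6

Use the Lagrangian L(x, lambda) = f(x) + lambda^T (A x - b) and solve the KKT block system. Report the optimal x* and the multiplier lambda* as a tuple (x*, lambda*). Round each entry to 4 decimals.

Form the Lagrangian:
  L(x, lambda) = (1/2) x^T Q x + c^T x + lambda^T (A x - b)
Stationarity (grad_x L = 0): Q x + c + A^T lambda = 0.
Primal feasibility: A x = b.

This gives the KKT block system:
  [ Q   A^T ] [ x     ]   [-c ]
  [ A    0  ] [ lambda ] = [ b ]

Solving the linear system:
  x*      = (-1.6019, 1.466)
  lambda* = (-1.9515)
  f(x*)   = 3.3155

x* = (-1.6019, 1.466), lambda* = (-1.9515)


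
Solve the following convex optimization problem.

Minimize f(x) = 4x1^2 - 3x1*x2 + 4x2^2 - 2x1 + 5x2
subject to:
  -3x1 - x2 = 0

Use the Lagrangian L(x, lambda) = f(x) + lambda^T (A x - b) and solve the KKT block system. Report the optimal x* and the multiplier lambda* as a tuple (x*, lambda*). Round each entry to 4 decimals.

Form the Lagrangian:
  L(x, lambda) = (1/2) x^T Q x + c^T x + lambda^T (A x - b)
Stationarity (grad_x L = 0): Q x + c + A^T lambda = 0.
Primal feasibility: A x = b.

This gives the KKT block system:
  [ Q   A^T ] [ x     ]   [-c ]
  [ A    0  ] [ lambda ] = [ b ]

Solving the linear system:
  x*      = (0.1735, -0.5204)
  lambda* = (0.3163)
  f(x*)   = -1.4745

x* = (0.1735, -0.5204), lambda* = (0.3163)


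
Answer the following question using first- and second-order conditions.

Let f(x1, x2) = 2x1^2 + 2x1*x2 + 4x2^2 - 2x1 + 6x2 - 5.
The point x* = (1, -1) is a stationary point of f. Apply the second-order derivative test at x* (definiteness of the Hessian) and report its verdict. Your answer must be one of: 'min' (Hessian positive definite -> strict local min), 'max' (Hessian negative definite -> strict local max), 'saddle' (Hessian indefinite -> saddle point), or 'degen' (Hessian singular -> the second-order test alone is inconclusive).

Compute the Hessian H = grad^2 f:
  H = [[4, 2], [2, 8]]
Verify stationarity: grad f(x*) = H x* + g = (0, 0).
Eigenvalues of H: 3.1716, 8.8284.
Both eigenvalues > 0, so H is positive definite -> x* is a strict local min.

min


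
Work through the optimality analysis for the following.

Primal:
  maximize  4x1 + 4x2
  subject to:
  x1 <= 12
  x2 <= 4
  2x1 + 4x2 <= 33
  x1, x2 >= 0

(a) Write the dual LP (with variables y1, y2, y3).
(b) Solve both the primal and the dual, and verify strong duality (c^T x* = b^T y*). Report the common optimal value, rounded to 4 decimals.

The standard primal-dual pair for 'max c^T x s.t. A x <= b, x >= 0' is:
  Dual:  min b^T y  s.t.  A^T y >= c,  y >= 0.

So the dual LP is:
  minimize  12y1 + 4y2 + 33y3
  subject to:
    y1 + 2y3 >= 4
    y2 + 4y3 >= 4
    y1, y2, y3 >= 0

Solving the primal: x* = (12, 2.25).
  primal value c^T x* = 57.
Solving the dual: y* = (2, 0, 1).
  dual value b^T y* = 57.
Strong duality: c^T x* = b^T y*. Confirmed.

57


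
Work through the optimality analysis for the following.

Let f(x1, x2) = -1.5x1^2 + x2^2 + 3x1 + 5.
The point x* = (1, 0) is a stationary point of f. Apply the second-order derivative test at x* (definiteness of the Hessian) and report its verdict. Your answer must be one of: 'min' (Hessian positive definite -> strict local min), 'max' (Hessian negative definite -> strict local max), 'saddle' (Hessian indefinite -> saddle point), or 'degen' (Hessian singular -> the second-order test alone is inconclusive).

Compute the Hessian H = grad^2 f:
  H = [[-3, 0], [0, 2]]
Verify stationarity: grad f(x*) = H x* + g = (0, 0).
Eigenvalues of H: -3, 2.
Eigenvalues have mixed signs, so H is indefinite -> x* is a saddle point.

saddle


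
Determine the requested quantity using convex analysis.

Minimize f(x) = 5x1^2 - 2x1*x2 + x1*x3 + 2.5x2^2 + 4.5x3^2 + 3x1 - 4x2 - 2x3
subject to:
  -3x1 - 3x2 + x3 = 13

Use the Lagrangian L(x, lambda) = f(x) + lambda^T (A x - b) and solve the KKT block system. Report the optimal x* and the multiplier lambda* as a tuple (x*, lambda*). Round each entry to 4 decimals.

Form the Lagrangian:
  L(x, lambda) = (1/2) x^T Q x + c^T x + lambda^T (A x - b)
Stationarity (grad_x L = 0): Q x + c + A^T lambda = 0.
Primal feasibility: A x = b.

This gives the KKT block system:
  [ Q   A^T ] [ x     ]   [-c ]
  [ A    0  ] [ lambda ] = [ b ]

Solving the linear system:
  x*      = (-1.9061, -2.1477, 0.8387)
  lambda* = (-3.6422)
  f(x*)   = 24.2716

x* = (-1.9061, -2.1477, 0.8387), lambda* = (-3.6422)


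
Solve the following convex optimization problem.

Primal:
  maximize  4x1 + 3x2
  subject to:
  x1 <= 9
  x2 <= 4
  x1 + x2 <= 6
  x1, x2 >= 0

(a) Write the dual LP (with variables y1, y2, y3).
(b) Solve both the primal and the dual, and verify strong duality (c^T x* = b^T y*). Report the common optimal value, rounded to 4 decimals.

The standard primal-dual pair for 'max c^T x s.t. A x <= b, x >= 0' is:
  Dual:  min b^T y  s.t.  A^T y >= c,  y >= 0.

So the dual LP is:
  minimize  9y1 + 4y2 + 6y3
  subject to:
    y1 + y3 >= 4
    y2 + y3 >= 3
    y1, y2, y3 >= 0

Solving the primal: x* = (6, 0).
  primal value c^T x* = 24.
Solving the dual: y* = (0, 0, 4).
  dual value b^T y* = 24.
Strong duality: c^T x* = b^T y*. Confirmed.

24


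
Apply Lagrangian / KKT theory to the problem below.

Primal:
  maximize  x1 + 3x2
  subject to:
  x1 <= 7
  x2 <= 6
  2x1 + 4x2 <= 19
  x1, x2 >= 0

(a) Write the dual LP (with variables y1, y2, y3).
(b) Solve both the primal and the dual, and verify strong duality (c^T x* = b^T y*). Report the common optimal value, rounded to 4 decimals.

The standard primal-dual pair for 'max c^T x s.t. A x <= b, x >= 0' is:
  Dual:  min b^T y  s.t.  A^T y >= c,  y >= 0.

So the dual LP is:
  minimize  7y1 + 6y2 + 19y3
  subject to:
    y1 + 2y3 >= 1
    y2 + 4y3 >= 3
    y1, y2, y3 >= 0

Solving the primal: x* = (0, 4.75).
  primal value c^T x* = 14.25.
Solving the dual: y* = (0, 0, 0.75).
  dual value b^T y* = 14.25.
Strong duality: c^T x* = b^T y*. Confirmed.

14.25


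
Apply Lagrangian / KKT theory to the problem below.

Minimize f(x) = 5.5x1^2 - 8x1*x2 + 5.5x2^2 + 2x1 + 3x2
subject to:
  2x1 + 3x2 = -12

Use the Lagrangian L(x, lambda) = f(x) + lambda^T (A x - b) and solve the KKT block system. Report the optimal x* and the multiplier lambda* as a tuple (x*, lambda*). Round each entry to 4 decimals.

Form the Lagrangian:
  L(x, lambda) = (1/2) x^T Q x + c^T x + lambda^T (A x - b)
Stationarity (grad_x L = 0): Q x + c + A^T lambda = 0.
Primal feasibility: A x = b.

This gives the KKT block system:
  [ Q   A^T ] [ x     ]   [-c ]
  [ A    0  ] [ lambda ] = [ b ]

Solving the linear system:
  x*      = (-2.3096, -2.4603)
  lambda* = (1.8619)
  f(x*)   = 5.1715

x* = (-2.3096, -2.4603), lambda* = (1.8619)


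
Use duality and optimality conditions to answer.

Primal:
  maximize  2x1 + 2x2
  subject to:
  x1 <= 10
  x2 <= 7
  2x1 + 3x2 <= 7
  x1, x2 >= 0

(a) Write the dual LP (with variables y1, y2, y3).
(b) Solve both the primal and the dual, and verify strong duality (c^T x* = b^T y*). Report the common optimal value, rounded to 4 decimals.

The standard primal-dual pair for 'max c^T x s.t. A x <= b, x >= 0' is:
  Dual:  min b^T y  s.t.  A^T y >= c,  y >= 0.

So the dual LP is:
  minimize  10y1 + 7y2 + 7y3
  subject to:
    y1 + 2y3 >= 2
    y2 + 3y3 >= 2
    y1, y2, y3 >= 0

Solving the primal: x* = (3.5, 0).
  primal value c^T x* = 7.
Solving the dual: y* = (0, 0, 1).
  dual value b^T y* = 7.
Strong duality: c^T x* = b^T y*. Confirmed.

7


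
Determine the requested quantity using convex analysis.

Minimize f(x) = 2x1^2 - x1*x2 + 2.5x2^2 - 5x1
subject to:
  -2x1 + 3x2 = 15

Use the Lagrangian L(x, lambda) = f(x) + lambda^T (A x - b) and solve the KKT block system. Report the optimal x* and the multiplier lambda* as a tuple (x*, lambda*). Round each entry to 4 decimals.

Form the Lagrangian:
  L(x, lambda) = (1/2) x^T Q x + c^T x + lambda^T (A x - b)
Stationarity (grad_x L = 0): Q x + c + A^T lambda = 0.
Primal feasibility: A x = b.

This gives the KKT block system:
  [ Q   A^T ] [ x     ]   [-c ]
  [ A    0  ] [ lambda ] = [ b ]

Solving the linear system:
  x*      = (-1.3636, 4.0909)
  lambda* = (-7.2727)
  f(x*)   = 57.9545

x* = (-1.3636, 4.0909), lambda* = (-7.2727)


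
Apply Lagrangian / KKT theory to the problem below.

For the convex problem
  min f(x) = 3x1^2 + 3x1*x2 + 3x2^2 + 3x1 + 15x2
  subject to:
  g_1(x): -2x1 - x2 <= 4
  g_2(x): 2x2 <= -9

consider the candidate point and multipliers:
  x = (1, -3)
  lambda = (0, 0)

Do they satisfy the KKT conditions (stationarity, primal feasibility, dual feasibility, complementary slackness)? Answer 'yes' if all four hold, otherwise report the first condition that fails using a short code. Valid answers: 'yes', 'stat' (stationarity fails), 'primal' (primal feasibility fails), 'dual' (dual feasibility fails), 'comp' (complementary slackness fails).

Gradient of f: grad f(x) = Q x + c = (0, 0)
Constraint values g_i(x) = a_i^T x - b_i:
  g_1((1, -3)) = -3
  g_2((1, -3)) = 3
Stationarity residual: grad f(x) + sum_i lambda_i a_i = (0, 0)
  -> stationarity OK
Primal feasibility (all g_i <= 0): FAILS
Dual feasibility (all lambda_i >= 0): OK
Complementary slackness (lambda_i * g_i(x) = 0 for all i): OK

Verdict: the first failing condition is primal_feasibility -> primal.

primal


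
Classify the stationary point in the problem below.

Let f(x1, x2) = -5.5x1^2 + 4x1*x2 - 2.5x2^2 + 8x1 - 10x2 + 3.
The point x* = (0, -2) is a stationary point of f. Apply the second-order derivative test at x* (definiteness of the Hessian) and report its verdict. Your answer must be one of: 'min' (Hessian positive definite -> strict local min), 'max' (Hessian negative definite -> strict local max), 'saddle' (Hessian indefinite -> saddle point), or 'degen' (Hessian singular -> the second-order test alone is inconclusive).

Compute the Hessian H = grad^2 f:
  H = [[-11, 4], [4, -5]]
Verify stationarity: grad f(x*) = H x* + g = (0, 0).
Eigenvalues of H: -13, -3.
Both eigenvalues < 0, so H is negative definite -> x* is a strict local max.

max


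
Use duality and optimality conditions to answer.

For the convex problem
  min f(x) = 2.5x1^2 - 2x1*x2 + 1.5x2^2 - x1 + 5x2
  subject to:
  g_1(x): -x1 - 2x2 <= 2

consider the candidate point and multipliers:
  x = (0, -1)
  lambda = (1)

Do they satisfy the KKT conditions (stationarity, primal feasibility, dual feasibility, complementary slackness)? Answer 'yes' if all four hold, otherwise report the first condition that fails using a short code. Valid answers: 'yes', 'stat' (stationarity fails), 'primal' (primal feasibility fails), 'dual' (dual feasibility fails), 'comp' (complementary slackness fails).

Gradient of f: grad f(x) = Q x + c = (1, 2)
Constraint values g_i(x) = a_i^T x - b_i:
  g_1((0, -1)) = 0
Stationarity residual: grad f(x) + sum_i lambda_i a_i = (0, 0)
  -> stationarity OK
Primal feasibility (all g_i <= 0): OK
Dual feasibility (all lambda_i >= 0): OK
Complementary slackness (lambda_i * g_i(x) = 0 for all i): OK

Verdict: yes, KKT holds.

yes


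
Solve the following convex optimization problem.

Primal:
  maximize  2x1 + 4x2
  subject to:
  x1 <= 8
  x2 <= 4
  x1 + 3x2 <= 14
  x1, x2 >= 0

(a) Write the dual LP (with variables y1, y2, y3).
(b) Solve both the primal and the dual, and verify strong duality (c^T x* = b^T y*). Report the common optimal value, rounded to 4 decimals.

The standard primal-dual pair for 'max c^T x s.t. A x <= b, x >= 0' is:
  Dual:  min b^T y  s.t.  A^T y >= c,  y >= 0.

So the dual LP is:
  minimize  8y1 + 4y2 + 14y3
  subject to:
    y1 + y3 >= 2
    y2 + 3y3 >= 4
    y1, y2, y3 >= 0

Solving the primal: x* = (8, 2).
  primal value c^T x* = 24.
Solving the dual: y* = (0.6667, 0, 1.3333).
  dual value b^T y* = 24.
Strong duality: c^T x* = b^T y*. Confirmed.

24


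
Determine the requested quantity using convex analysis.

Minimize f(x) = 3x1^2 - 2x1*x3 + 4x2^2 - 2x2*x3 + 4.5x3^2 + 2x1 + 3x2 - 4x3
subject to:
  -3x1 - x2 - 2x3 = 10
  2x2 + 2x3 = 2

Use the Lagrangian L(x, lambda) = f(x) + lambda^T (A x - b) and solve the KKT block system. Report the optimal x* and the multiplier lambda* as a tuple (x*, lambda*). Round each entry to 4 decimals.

Form the Lagrangian:
  L(x, lambda) = (1/2) x^T Q x + c^T x + lambda^T (A x - b)
Stationarity (grad_x L = 0): Q x + c + A^T lambda = 0.
Primal feasibility: A x = b.

This gives the KKT block system:
  [ Q   A^T ] [ x     ]   [-c ]
  [ A    0  ] [ lambda ] = [ b ]

Solving the linear system:
  x*      = (-3.7101, 0.8696, 0.1304)
  lambda* = (-6.8406, -8.2681)
  f(x*)   = 39.8043

x* = (-3.7101, 0.8696, 0.1304), lambda* = (-6.8406, -8.2681)


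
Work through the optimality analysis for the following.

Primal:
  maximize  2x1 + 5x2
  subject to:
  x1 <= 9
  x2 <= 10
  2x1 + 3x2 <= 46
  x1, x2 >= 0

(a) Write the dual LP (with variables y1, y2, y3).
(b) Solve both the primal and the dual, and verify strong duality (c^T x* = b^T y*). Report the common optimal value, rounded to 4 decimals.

The standard primal-dual pair for 'max c^T x s.t. A x <= b, x >= 0' is:
  Dual:  min b^T y  s.t.  A^T y >= c,  y >= 0.

So the dual LP is:
  minimize  9y1 + 10y2 + 46y3
  subject to:
    y1 + 2y3 >= 2
    y2 + 3y3 >= 5
    y1, y2, y3 >= 0

Solving the primal: x* = (8, 10).
  primal value c^T x* = 66.
Solving the dual: y* = (0, 2, 1).
  dual value b^T y* = 66.
Strong duality: c^T x* = b^T y*. Confirmed.

66


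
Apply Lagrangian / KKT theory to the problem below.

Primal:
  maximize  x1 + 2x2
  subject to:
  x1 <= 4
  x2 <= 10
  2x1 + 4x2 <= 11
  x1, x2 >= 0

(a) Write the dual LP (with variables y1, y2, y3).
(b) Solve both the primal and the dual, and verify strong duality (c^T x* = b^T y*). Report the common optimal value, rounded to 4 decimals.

The standard primal-dual pair for 'max c^T x s.t. A x <= b, x >= 0' is:
  Dual:  min b^T y  s.t.  A^T y >= c,  y >= 0.

So the dual LP is:
  minimize  4y1 + 10y2 + 11y3
  subject to:
    y1 + 2y3 >= 1
    y2 + 4y3 >= 2
    y1, y2, y3 >= 0

Solving the primal: x* = (0, 2.75).
  primal value c^T x* = 5.5.
Solving the dual: y* = (0, 0, 0.5).
  dual value b^T y* = 5.5.
Strong duality: c^T x* = b^T y*. Confirmed.

5.5


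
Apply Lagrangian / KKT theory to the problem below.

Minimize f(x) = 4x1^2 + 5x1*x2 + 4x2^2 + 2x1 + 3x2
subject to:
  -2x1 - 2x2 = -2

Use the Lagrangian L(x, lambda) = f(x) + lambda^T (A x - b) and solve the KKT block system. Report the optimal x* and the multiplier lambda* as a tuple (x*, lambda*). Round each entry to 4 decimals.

Form the Lagrangian:
  L(x, lambda) = (1/2) x^T Q x + c^T x + lambda^T (A x - b)
Stationarity (grad_x L = 0): Q x + c + A^T lambda = 0.
Primal feasibility: A x = b.

This gives the KKT block system:
  [ Q   A^T ] [ x     ]   [-c ]
  [ A    0  ] [ lambda ] = [ b ]

Solving the linear system:
  x*      = (0.6667, 0.3333)
  lambda* = (4.5)
  f(x*)   = 5.6667

x* = (0.6667, 0.3333), lambda* = (4.5)


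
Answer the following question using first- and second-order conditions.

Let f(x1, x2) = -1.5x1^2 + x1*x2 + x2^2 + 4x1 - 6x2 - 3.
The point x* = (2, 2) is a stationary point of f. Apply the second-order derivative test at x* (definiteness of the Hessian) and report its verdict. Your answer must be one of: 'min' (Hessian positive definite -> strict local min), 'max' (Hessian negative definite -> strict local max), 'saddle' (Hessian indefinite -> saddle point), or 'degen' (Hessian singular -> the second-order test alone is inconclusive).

Compute the Hessian H = grad^2 f:
  H = [[-3, 1], [1, 2]]
Verify stationarity: grad f(x*) = H x* + g = (0, 0).
Eigenvalues of H: -3.1926, 2.1926.
Eigenvalues have mixed signs, so H is indefinite -> x* is a saddle point.

saddle


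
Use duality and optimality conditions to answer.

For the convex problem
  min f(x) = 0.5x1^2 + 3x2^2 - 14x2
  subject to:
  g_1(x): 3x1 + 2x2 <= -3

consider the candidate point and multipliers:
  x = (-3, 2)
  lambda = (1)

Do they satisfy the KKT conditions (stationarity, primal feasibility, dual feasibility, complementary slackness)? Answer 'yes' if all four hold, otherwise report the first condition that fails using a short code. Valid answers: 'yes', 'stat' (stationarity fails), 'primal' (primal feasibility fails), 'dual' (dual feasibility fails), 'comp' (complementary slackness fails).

Gradient of f: grad f(x) = Q x + c = (-3, -2)
Constraint values g_i(x) = a_i^T x - b_i:
  g_1((-3, 2)) = -2
Stationarity residual: grad f(x) + sum_i lambda_i a_i = (0, 0)
  -> stationarity OK
Primal feasibility (all g_i <= 0): OK
Dual feasibility (all lambda_i >= 0): OK
Complementary slackness (lambda_i * g_i(x) = 0 for all i): FAILS

Verdict: the first failing condition is complementary_slackness -> comp.

comp


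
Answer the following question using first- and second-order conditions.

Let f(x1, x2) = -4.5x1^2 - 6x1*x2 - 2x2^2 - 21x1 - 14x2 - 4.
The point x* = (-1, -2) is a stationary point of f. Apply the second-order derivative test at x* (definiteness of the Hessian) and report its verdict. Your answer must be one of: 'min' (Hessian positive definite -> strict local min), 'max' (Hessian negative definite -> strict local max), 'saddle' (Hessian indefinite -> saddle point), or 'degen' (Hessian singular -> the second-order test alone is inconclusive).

Compute the Hessian H = grad^2 f:
  H = [[-9, -6], [-6, -4]]
Verify stationarity: grad f(x*) = H x* + g = (0, 0).
Eigenvalues of H: -13, 0.
H has a zero eigenvalue (singular; negative semidefinite but not definite), so H is neither positive definite, negative definite, nor indefinite. The second-order test alone is inconclusive -> degen.
(Indeed, f is constant along the null direction of H through x*, so x* is not a strict local extremum.)

degen
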